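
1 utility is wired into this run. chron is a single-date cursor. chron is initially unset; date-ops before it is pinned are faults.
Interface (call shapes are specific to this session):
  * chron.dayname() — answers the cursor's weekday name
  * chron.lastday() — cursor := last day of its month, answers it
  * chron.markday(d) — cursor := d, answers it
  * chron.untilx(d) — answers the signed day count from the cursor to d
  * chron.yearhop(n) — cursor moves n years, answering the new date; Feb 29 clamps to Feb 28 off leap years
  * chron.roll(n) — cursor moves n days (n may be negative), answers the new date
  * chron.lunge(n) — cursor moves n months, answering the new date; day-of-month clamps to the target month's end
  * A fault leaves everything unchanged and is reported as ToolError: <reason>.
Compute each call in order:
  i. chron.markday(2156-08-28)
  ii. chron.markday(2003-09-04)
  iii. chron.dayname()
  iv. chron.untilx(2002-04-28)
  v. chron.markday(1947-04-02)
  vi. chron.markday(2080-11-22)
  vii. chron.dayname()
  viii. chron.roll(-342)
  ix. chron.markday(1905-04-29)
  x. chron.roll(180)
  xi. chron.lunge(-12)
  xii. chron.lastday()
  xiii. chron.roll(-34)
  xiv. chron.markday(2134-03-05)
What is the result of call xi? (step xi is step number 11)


-> markday(d='2156-08-28')
<- 2156-08-28
-> markday(d='2003-09-04')
<- 2003-09-04
-> dayname()
<- Thursday
-> untilx(d='2002-04-28')
<- -494
-> markday(d='1947-04-02')
<- 1947-04-02
-> markday(d='2080-11-22')
<- 2080-11-22
-> dayname()
<- Friday
-> roll(n='-342')
<- 2079-12-16
-> markday(d='1905-04-29')
<- 1905-04-29
-> roll(n='180')
<- 1905-10-26
-> lunge(n='-12')
<- 1904-10-26
-> lastday()
<- 1904-10-31
-> roll(n='-34')
<- 1904-09-27
-> markday(d='2134-03-05')
<- 2134-03-05

Answer: 1904-10-26


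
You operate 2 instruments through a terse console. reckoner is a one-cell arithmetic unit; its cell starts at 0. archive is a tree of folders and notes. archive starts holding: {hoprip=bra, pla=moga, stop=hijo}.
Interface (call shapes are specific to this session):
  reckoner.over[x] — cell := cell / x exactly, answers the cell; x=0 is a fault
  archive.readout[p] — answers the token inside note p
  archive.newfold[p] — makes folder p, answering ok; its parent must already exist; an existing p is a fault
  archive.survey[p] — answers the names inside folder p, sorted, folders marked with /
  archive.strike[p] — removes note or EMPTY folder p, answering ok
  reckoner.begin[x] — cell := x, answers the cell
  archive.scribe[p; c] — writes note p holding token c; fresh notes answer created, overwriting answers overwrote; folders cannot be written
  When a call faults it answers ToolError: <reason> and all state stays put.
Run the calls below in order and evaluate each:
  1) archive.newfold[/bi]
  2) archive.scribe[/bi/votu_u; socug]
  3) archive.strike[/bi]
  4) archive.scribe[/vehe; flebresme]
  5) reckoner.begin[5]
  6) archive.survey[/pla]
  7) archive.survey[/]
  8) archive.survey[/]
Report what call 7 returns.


Answer: [bi/, hoprip, pla, stop, vehe]

Derivation:
==> newfold(p=/bi)
<== ok
==> scribe(p=/bi/votu_u, c=socug)
<== created
==> strike(p=/bi)
<== ToolError: not empty
==> scribe(p=/vehe, c=flebresme)
<== created
==> begin(x=5)
<== 5
==> survey(p=/pla)
<== ToolError: not a directory
==> survey(p=/)
<== [bi/, hoprip, pla, stop, vehe]
==> survey(p=/)
<== [bi/, hoprip, pla, stop, vehe]


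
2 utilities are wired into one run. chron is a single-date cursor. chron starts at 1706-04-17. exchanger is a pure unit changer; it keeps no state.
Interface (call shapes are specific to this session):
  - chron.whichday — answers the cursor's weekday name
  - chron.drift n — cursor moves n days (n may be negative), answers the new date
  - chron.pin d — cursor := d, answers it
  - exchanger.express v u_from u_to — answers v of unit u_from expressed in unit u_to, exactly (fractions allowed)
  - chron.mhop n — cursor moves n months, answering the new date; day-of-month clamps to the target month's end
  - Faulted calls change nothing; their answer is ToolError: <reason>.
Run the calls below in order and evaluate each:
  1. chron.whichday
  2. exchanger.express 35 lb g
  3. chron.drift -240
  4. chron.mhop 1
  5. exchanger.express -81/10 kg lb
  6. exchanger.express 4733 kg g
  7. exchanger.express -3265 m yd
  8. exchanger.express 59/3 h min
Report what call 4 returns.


CALL chron.whichday[]
RET  Saturday
CALL exchanger.express[v='35'; u_from='lb'; u_to='g']
RET  317514659/20000
CALL chron.drift[n='-240']
RET  1705-08-20
CALL chron.mhop[n='1']
RET  1705-09-20
CALL exchanger.express[v='-81/10'; u_from='kg'; u_to='lb']
RET  -810000000/45359237
CALL exchanger.express[v='4733'; u_from='kg'; u_to='g']
RET  4733000
CALL exchanger.express[v='-3265'; u_from='m'; u_to='yd']
RET  -4081250/1143
CALL exchanger.express[v='59/3'; u_from='h'; u_to='min']
RET  1180

Answer: 1705-09-20


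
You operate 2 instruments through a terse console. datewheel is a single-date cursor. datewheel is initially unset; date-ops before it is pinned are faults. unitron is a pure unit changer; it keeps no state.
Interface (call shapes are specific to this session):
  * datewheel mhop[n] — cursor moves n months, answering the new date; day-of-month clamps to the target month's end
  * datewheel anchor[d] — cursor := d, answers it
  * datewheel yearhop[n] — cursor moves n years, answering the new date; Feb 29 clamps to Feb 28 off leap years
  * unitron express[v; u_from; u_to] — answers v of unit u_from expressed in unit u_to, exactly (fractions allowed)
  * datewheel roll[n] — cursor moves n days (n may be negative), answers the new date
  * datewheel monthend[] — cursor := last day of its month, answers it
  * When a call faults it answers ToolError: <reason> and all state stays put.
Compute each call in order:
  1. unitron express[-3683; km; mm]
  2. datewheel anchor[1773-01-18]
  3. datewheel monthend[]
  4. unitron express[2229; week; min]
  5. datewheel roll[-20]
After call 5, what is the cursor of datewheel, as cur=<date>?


Answer: cur=1773-01-11

Derivation:
! 1. unitron express(v=-3683, u_from=km, u_to=mm) ~> -3683000000
! 2. datewheel anchor(d=1773-01-18) ~> 1773-01-18
! 3. datewheel monthend() ~> 1773-01-31
! 4. unitron express(v=2229, u_from=week, u_to=min) ~> 22468320
! 5. datewheel roll(n=-20) ~> 1773-01-11


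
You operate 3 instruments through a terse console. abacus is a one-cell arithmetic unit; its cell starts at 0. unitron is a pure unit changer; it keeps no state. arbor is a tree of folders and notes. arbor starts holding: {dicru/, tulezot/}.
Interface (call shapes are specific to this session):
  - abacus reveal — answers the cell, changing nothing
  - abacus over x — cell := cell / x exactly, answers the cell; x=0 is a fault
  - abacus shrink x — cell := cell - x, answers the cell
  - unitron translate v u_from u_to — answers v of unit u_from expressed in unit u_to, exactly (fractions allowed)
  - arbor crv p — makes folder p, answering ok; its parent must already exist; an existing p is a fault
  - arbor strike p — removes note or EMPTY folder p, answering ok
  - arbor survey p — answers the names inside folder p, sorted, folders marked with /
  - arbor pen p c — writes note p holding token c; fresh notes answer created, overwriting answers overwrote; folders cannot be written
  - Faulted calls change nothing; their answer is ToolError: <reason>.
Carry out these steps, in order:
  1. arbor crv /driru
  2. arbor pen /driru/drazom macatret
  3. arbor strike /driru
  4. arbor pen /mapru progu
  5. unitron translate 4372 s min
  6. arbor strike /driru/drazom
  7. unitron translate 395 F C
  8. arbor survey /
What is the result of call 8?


! 1. arbor crv(p=/driru) => ok
! 2. arbor pen(p=/driru/drazom, c=macatret) => created
! 3. arbor strike(p=/driru) => ToolError: not empty
! 4. arbor pen(p=/mapru, c=progu) => created
! 5. unitron translate(v=4372, u_from=s, u_to=min) => 1093/15
! 6. arbor strike(p=/driru/drazom) => ok
! 7. unitron translate(v=395, u_from=F, u_to=C) => 605/3
! 8. arbor survey(p=/) => [dicru/, driru/, mapru, tulezot/]

Answer: [dicru/, driru/, mapru, tulezot/]


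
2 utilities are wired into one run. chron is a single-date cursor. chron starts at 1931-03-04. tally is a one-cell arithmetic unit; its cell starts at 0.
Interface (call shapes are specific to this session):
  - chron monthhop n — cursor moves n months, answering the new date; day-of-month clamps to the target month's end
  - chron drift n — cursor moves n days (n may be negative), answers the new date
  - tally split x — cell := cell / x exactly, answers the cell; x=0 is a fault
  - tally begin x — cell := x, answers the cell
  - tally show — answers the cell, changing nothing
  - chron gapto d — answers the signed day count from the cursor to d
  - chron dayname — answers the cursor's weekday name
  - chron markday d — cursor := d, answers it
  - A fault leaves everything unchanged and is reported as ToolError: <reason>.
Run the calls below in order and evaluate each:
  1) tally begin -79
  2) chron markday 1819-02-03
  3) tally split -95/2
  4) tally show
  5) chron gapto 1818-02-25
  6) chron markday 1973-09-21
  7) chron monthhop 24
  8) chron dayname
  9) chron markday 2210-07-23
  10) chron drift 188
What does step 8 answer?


Answer: Sunday

Derivation:
! tally begin(x→-79) ~> -79
! chron markday(d→1819-02-03) ~> 1819-02-03
! tally split(x→-95/2) ~> 158/95
! tally show() ~> 158/95
! chron gapto(d→1818-02-25) ~> -343
! chron markday(d→1973-09-21) ~> 1973-09-21
! chron monthhop(n→24) ~> 1975-09-21
! chron dayname() ~> Sunday
! chron markday(d→2210-07-23) ~> 2210-07-23
! chron drift(n→188) ~> 2211-01-27


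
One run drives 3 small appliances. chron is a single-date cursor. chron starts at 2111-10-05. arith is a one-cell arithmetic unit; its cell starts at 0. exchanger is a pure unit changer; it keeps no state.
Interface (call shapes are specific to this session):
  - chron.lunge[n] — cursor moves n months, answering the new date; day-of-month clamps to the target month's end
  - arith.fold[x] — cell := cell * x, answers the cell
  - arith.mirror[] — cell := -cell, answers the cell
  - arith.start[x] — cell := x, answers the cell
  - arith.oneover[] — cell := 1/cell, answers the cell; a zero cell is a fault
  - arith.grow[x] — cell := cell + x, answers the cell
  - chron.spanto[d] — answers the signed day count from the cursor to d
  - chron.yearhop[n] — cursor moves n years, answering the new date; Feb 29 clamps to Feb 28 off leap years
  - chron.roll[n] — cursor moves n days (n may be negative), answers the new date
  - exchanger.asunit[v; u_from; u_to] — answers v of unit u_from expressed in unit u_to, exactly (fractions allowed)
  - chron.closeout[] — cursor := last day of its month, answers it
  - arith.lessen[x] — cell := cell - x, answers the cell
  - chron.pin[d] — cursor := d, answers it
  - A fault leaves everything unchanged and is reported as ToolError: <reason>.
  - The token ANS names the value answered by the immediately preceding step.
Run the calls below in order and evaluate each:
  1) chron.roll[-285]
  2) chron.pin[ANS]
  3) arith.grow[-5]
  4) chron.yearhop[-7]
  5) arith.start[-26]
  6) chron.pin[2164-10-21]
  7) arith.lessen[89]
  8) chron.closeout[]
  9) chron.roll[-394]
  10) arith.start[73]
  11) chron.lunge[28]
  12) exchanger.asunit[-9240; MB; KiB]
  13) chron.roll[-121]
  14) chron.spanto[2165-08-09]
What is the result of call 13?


Then roll on n: -285, which returns 2110-12-24.
I run pin on d: ANS, → 2110-12-24.
I run grow on x: -5, and observe -5.
Next I call yearhop on n: -7, giving 2103-12-24.
Now I run start on x: -26, — result: -26.
Using pin on d: 2164-10-21, which returns 2164-10-21.
Calling lessen on x: 89, — result: -115.
Now I run closeout, and get 2164-10-31.
I call roll on n: -394, which returns 2163-10-03.
Invoking start on x: 73, and see 73.
I try lunge on n: 28, giving 2166-02-03.
Using asunit on v: -9240, u_from: MB, u_to: KiB, and observe -18046875/2.
Using roll on n: -121, which returns 2165-10-05.
I try spanto on d: 2165-08-09, → -57.

Answer: 2165-10-05


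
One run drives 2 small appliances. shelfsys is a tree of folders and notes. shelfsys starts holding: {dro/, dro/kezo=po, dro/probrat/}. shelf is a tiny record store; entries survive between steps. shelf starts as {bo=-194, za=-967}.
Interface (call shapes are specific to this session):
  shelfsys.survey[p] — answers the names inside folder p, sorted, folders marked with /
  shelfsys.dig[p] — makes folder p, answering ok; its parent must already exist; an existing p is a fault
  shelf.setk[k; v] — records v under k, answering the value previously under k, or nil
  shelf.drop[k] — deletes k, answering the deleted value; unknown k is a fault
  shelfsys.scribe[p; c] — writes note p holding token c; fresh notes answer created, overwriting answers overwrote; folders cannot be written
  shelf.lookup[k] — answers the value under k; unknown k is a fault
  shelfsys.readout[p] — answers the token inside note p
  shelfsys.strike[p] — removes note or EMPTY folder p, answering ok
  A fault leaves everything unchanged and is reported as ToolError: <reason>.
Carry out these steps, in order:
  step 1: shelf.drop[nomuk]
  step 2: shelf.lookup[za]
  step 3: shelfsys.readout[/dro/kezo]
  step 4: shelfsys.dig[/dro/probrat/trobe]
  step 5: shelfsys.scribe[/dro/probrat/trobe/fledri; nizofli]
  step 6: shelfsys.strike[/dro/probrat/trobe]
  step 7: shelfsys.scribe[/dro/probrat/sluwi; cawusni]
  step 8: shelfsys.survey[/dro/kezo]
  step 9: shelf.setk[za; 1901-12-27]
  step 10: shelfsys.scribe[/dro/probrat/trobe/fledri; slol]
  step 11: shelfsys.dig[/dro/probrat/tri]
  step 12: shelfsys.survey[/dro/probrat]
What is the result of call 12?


Answer: [sluwi, tri/, trobe/]

Derivation:
// drop(k: nomuk) == ToolError: no such key nomuk
// lookup(k: za) == -967
// readout(p: /dro/kezo) == po
// dig(p: /dro/probrat/trobe) == ok
// scribe(p: /dro/probrat/trobe/fledri, c: nizofli) == created
// strike(p: /dro/probrat/trobe) == ToolError: not empty
// scribe(p: /dro/probrat/sluwi, c: cawusni) == created
// survey(p: /dro/kezo) == ToolError: not a directory
// setk(k: za, v: 1901-12-27) == -967
// scribe(p: /dro/probrat/trobe/fledri, c: slol) == overwrote
// dig(p: /dro/probrat/tri) == ok
// survey(p: /dro/probrat) == [sluwi, tri/, trobe/]


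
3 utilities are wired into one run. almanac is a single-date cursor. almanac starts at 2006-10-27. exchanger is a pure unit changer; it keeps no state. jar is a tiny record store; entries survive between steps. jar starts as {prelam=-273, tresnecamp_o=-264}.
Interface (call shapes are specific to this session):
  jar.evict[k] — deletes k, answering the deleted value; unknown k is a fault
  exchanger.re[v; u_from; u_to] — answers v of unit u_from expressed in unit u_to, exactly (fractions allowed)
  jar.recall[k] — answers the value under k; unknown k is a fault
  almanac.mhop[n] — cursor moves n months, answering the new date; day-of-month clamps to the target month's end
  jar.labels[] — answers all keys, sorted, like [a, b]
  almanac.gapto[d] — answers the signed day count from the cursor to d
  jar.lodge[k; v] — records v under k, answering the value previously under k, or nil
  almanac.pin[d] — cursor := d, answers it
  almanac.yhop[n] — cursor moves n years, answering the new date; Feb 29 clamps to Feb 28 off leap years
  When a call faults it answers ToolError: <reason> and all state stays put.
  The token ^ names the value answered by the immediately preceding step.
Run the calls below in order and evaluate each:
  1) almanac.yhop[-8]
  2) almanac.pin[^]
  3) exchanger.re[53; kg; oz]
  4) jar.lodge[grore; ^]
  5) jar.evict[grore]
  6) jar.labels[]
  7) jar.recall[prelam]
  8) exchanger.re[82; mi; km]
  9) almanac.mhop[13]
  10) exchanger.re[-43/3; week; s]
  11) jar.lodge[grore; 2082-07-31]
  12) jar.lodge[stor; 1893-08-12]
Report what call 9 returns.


CALL yhop[n: -8]
RET  1998-10-27
CALL pin[d: ^]
RET  1998-10-27
CALL re[v: 53; u_from: kg; u_to: oz]
RET  84800000000/45359237
CALL lodge[k: grore; v: ^]
RET  nil
CALL evict[k: grore]
RET  84800000000/45359237
CALL labels[]
RET  [prelam, tresnecamp_o]
CALL recall[k: prelam]
RET  -273
CALL re[v: 82; u_from: mi; u_to: km]
RET  2061972/15625
CALL mhop[n: 13]
RET  1999-11-27
CALL re[v: -43/3; u_from: week; u_to: s]
RET  -8668800
CALL lodge[k: grore; v: 2082-07-31]
RET  nil
CALL lodge[k: stor; v: 1893-08-12]
RET  nil

Answer: 1999-11-27


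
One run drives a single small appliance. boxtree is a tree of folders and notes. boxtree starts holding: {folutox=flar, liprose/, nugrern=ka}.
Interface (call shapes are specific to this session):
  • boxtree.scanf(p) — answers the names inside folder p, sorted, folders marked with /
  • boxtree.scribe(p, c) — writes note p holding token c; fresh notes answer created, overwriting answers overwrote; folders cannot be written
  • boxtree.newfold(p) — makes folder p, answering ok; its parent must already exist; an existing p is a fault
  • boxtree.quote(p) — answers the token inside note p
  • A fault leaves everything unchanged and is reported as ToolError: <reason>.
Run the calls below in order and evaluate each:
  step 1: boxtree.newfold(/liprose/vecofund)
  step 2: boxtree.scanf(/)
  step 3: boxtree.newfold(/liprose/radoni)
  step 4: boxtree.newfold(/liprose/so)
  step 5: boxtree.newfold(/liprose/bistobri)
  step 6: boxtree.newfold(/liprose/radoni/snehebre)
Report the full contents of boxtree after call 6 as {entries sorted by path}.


Answer: {folutox=flar, liprose/, liprose/bistobri/, liprose/radoni/, liprose/radoni/snehebre/, liprose/so/, liprose/vecofund/, nugrern=ka}

Derivation:
→ boxtree.newfold(p: /liprose/vecofund)
← ok
→ boxtree.scanf(p: /)
← [folutox, liprose/, nugrern]
→ boxtree.newfold(p: /liprose/radoni)
← ok
→ boxtree.newfold(p: /liprose/so)
← ok
→ boxtree.newfold(p: /liprose/bistobri)
← ok
→ boxtree.newfold(p: /liprose/radoni/snehebre)
← ok


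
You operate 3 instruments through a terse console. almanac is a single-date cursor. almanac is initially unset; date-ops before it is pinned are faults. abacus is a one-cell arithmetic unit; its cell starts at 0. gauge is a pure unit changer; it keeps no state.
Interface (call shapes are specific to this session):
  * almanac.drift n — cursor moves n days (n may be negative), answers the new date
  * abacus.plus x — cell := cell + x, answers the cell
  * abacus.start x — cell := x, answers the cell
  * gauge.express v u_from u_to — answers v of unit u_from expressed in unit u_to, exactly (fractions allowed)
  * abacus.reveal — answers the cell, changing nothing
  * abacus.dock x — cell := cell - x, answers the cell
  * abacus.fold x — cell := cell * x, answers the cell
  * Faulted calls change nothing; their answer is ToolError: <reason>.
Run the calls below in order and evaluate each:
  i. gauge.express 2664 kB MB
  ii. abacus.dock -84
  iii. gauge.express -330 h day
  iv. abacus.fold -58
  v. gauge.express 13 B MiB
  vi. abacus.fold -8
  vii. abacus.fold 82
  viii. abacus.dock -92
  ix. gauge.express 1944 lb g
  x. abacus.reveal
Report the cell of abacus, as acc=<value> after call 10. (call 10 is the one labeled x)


I use express(2664, kB, MB), and observe 333/125.
I run dock(-84), giving 84.
I try express(-330, h, day), and get -55/4.
I call fold(-58), yielding -4872.
I use express(13, B, MiB), giving 13/1048576.
I invoke fold(-8), and see 38976.
I call fold(82), yielding 3196032.
I invoke dock(-92), and see 3196124.
I use express(1944, lb, g): 11022294591/12500.
Invoking reveal(), — result: 3196124.

Answer: acc=3196124


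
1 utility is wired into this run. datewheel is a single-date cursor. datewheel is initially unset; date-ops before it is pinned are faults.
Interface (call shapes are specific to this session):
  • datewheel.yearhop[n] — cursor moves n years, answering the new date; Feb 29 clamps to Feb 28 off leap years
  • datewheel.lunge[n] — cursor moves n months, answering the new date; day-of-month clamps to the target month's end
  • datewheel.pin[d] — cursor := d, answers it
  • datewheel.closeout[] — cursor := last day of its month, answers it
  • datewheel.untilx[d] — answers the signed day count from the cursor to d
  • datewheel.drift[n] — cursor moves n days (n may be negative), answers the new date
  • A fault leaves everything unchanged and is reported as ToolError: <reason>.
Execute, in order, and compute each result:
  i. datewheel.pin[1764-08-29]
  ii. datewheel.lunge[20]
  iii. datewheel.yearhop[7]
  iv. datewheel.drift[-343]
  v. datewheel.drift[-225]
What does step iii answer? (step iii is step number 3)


;; 1. datewheel.pin(d→1764-08-29) ~> 1764-08-29
;; 2. datewheel.lunge(n→20) ~> 1766-04-29
;; 3. datewheel.yearhop(n→7) ~> 1773-04-29
;; 4. datewheel.drift(n→-343) ~> 1772-05-21
;; 5. datewheel.drift(n→-225) ~> 1771-10-09

Answer: 1773-04-29


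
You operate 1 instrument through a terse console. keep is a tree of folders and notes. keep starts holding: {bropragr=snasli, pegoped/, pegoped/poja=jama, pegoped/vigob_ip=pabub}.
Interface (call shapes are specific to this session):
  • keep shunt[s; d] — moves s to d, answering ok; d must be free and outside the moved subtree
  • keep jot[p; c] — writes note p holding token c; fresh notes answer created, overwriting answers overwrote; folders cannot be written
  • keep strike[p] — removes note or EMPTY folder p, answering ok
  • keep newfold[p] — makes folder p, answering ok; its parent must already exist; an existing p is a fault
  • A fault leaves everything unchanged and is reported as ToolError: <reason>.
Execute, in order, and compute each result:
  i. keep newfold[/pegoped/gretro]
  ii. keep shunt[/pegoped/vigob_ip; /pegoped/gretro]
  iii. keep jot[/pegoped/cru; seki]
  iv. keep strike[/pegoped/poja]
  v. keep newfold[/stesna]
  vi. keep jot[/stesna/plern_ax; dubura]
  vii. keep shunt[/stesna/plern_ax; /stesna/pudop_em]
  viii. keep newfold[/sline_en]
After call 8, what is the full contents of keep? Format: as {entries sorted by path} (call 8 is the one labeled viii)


Then keep newfold with p: /pegoped/gretro, and observe ok.
Calling keep shunt with s: /pegoped/vigob_ip, d: /pegoped/gretro, and observe ToolError: exists.
Now I run keep jot with p: /pegoped/cru, c: seki, which returns created.
I try keep strike with p: /pegoped/poja, → ok.
I invoke keep newfold with p: /stesna: ok.
Invoking keep jot with p: /stesna/plern_ax, c: dubura, giving created.
Using keep shunt with s: /stesna/plern_ax, d: /stesna/pudop_em, → ok.
Then keep newfold with p: /sline_en: ok.

Answer: {bropragr=snasli, pegoped/, pegoped/cru=seki, pegoped/gretro/, pegoped/vigob_ip=pabub, sline_en/, stesna/, stesna/pudop_em=dubura}


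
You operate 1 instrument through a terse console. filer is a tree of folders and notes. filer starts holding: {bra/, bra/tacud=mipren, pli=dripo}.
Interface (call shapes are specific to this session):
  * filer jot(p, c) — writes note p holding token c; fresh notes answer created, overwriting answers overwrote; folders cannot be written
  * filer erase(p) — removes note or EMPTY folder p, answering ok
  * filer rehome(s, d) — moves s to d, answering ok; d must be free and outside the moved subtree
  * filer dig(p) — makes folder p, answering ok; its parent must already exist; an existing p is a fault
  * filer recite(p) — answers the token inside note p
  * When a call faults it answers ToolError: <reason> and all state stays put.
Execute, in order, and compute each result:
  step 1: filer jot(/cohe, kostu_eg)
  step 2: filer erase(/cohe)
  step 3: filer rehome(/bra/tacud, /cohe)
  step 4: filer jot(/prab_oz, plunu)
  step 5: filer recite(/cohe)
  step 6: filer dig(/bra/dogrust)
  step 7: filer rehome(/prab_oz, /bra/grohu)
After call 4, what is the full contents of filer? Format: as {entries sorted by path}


Answer: {bra/, cohe=mipren, pli=dripo, prab_oz=plunu}

Derivation:
I invoke filer jot with /cohe, kostu_eg, and observe created.
Calling filer erase with /cohe, → ok.
Using filer rehome with /bra/tacud, /cohe, — result: ok.
I use filer jot with /prab_oz, plunu, and see created.
I use filer recite with /cohe, which returns mipren.
I try filer dig with /bra/dogrust, which returns ok.
I try filer rehome with /prab_oz, /bra/grohu, and observe ok.


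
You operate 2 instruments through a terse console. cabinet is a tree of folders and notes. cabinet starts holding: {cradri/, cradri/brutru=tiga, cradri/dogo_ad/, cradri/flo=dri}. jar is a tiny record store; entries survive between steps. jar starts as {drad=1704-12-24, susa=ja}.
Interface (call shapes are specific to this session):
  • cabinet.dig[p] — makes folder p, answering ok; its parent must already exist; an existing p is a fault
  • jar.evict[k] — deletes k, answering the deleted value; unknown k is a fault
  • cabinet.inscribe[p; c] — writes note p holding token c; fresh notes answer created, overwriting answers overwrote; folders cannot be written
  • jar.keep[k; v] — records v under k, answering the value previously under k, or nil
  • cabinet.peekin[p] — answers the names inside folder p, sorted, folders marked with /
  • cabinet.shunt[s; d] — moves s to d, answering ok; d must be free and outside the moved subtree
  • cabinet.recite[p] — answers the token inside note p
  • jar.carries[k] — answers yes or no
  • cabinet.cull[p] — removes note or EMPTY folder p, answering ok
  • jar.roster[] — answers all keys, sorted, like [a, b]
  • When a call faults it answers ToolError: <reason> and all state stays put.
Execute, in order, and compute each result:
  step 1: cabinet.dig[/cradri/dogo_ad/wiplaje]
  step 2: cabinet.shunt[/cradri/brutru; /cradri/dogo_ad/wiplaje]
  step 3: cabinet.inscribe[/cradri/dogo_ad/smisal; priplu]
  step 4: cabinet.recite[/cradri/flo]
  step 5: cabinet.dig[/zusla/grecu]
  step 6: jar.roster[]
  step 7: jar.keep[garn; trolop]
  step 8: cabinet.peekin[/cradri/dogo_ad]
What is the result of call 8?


Answer: [smisal, wiplaje/]

Derivation:
>>> cabinet.dig p→/cradri/dogo_ad/wiplaje
= ok
>>> cabinet.shunt s→/cradri/brutru d→/cradri/dogo_ad/wiplaje
= ToolError: exists
>>> cabinet.inscribe p→/cradri/dogo_ad/smisal c→priplu
= created
>>> cabinet.recite p→/cradri/flo
= dri
>>> cabinet.dig p→/zusla/grecu
= ToolError: no parent
>>> jar.roster
= [drad, susa]
>>> jar.keep k→garn v→trolop
= nil
>>> cabinet.peekin p→/cradri/dogo_ad
= [smisal, wiplaje/]


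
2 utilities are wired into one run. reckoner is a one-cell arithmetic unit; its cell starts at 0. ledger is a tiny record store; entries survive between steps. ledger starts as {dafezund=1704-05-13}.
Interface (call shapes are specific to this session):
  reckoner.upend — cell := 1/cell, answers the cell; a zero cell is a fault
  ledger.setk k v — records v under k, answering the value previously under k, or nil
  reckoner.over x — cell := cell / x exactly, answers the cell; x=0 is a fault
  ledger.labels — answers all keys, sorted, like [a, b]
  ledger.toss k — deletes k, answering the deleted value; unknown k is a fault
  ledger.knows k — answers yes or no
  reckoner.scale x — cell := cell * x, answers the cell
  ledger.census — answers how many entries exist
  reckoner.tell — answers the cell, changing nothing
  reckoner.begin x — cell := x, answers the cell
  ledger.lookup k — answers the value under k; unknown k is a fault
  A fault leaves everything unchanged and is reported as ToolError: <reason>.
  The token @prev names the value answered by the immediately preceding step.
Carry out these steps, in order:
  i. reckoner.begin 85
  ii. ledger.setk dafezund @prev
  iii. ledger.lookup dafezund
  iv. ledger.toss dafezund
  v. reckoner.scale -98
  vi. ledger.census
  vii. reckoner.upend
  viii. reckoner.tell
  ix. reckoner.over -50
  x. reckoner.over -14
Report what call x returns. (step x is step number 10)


Answer: -1/5831000

Derivation:
;; reckoner.begin(x=85) -> 85
;; ledger.setk(k=dafezund, v=@prev) -> 1704-05-13
;; ledger.lookup(k=dafezund) -> 85
;; ledger.toss(k=dafezund) -> 85
;; reckoner.scale(x=-98) -> -8330
;; ledger.census() -> 0
;; reckoner.upend() -> -1/8330
;; reckoner.tell() -> -1/8330
;; reckoner.over(x=-50) -> 1/416500
;; reckoner.over(x=-14) -> -1/5831000


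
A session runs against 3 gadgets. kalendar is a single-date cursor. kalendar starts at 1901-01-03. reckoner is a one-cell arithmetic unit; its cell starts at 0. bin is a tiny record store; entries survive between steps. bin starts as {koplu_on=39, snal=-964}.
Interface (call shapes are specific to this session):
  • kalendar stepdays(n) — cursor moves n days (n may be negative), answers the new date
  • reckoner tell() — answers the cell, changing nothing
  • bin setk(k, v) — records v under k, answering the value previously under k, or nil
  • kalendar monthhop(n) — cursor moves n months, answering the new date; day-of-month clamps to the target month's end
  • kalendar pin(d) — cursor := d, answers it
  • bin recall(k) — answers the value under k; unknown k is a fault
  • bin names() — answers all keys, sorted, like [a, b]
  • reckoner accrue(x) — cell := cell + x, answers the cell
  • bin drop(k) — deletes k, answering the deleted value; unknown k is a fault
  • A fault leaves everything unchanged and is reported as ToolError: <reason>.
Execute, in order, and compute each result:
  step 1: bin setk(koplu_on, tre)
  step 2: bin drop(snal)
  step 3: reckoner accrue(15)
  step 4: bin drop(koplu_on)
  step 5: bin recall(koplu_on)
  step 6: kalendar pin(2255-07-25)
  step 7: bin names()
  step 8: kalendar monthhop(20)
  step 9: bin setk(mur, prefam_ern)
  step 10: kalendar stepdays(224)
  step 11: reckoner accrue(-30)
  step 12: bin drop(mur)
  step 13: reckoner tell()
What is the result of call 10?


I use bin setk passing k→koplu_on, v→tre, giving 39.
I run bin drop passing k→snal, giving -964.
Invoking reckoner accrue passing x→15, and see 15.
I try bin drop passing k→koplu_on, and observe tre.
I invoke bin recall passing k→koplu_on, and observe ToolError: no such key koplu_on.
I call kalendar pin passing d→2255-07-25, yielding 2255-07-25.
I try bin names(), yielding [].
Invoking kalendar monthhop passing n→20, — result: 2257-03-25.
Calling bin setk passing k→mur, v→prefam_ern, yielding nil.
Then kalendar stepdays passing n→224, and see 2257-11-04.
I call reckoner accrue passing x→-30, giving -15.
I run bin drop passing k→mur, and see prefam_ern.
I use reckoner tell, yielding -15.

Answer: 2257-11-04


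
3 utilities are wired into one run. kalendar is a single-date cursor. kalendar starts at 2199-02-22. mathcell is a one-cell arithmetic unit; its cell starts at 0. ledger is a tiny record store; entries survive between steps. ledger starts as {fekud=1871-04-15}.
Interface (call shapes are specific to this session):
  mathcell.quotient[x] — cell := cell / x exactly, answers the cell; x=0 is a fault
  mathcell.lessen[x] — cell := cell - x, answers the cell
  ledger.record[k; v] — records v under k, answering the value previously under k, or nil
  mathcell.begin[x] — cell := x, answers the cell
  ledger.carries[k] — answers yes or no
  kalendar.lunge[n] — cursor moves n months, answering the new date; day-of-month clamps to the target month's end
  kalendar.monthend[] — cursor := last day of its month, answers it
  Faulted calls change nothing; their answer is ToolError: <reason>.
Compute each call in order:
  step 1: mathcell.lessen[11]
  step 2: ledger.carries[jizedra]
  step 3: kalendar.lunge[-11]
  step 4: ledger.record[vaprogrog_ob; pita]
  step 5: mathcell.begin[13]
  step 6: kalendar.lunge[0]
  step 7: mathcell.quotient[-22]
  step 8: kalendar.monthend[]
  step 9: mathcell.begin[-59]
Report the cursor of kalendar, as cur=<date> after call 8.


Answer: cur=2198-03-31

Derivation:
→ lessen(11)
← -11
→ carries(jizedra)
← no
→ lunge(-11)
← 2198-03-22
→ record(vaprogrog_ob, pita)
← nil
→ begin(13)
← 13
→ lunge(0)
← 2198-03-22
→ quotient(-22)
← -13/22
→ monthend()
← 2198-03-31
→ begin(-59)
← -59


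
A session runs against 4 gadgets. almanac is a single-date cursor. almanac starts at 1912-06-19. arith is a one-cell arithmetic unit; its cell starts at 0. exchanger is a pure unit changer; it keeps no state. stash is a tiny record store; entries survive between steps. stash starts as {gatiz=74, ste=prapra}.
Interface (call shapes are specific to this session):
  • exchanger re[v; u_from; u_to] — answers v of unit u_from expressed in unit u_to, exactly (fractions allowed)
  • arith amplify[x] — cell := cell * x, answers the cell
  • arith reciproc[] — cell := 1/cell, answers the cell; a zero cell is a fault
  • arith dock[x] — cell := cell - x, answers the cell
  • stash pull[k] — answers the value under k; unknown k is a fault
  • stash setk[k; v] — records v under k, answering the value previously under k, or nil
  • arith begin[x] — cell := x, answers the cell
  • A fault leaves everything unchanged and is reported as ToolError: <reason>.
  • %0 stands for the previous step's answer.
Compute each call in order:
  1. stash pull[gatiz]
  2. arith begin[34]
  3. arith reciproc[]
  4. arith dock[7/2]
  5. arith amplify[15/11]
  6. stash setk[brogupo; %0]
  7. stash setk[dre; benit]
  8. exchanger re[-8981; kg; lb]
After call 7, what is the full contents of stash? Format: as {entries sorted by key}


-> stash pull(k='gatiz')
<- 74
-> arith begin(x='34')
<- 34
-> arith reciproc()
<- 1/34
-> arith dock(x='7/2')
<- -59/17
-> arith amplify(x='15/11')
<- -885/187
-> stash setk(k='brogupo', v='%0')
<- nil
-> stash setk(k='dre', v='benit')
<- nil
-> exchanger re(v='-8981', u_from='kg', u_to='lb')
<- -128300000000/6479891

Answer: {brogupo=-885/187, dre=benit, gatiz=74, ste=prapra}


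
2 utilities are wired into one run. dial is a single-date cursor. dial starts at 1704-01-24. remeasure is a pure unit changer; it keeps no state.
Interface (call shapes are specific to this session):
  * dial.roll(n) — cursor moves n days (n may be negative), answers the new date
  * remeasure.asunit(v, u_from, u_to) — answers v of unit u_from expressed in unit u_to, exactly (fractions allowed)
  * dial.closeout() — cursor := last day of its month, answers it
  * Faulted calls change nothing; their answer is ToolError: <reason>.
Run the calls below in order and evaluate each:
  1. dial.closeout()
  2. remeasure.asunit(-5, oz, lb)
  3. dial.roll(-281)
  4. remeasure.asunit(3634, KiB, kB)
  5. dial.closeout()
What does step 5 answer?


! 1. closeout() == 1704-01-31
! 2. asunit(v→-5, u_from→oz, u_to→lb) == -5/16
! 3. roll(n→-281) == 1703-04-25
! 4. asunit(v→3634, u_from→KiB, u_to→kB) == 465152/125
! 5. closeout() == 1703-04-30

Answer: 1703-04-30


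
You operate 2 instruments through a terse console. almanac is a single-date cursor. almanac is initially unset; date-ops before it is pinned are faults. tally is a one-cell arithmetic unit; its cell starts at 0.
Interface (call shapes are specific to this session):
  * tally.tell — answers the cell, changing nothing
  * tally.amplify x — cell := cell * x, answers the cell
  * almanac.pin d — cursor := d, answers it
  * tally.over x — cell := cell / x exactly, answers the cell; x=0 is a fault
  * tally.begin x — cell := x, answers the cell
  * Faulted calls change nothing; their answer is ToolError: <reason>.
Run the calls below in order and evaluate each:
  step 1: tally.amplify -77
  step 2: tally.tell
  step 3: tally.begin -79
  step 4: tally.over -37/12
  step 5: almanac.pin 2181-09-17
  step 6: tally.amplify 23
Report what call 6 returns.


Answer: 21804/37

Derivation:
==> tally.amplify(x→-77)
<== 0
==> tally.tell()
<== 0
==> tally.begin(x→-79)
<== -79
==> tally.over(x→-37/12)
<== 948/37
==> almanac.pin(d→2181-09-17)
<== 2181-09-17
==> tally.amplify(x→23)
<== 21804/37


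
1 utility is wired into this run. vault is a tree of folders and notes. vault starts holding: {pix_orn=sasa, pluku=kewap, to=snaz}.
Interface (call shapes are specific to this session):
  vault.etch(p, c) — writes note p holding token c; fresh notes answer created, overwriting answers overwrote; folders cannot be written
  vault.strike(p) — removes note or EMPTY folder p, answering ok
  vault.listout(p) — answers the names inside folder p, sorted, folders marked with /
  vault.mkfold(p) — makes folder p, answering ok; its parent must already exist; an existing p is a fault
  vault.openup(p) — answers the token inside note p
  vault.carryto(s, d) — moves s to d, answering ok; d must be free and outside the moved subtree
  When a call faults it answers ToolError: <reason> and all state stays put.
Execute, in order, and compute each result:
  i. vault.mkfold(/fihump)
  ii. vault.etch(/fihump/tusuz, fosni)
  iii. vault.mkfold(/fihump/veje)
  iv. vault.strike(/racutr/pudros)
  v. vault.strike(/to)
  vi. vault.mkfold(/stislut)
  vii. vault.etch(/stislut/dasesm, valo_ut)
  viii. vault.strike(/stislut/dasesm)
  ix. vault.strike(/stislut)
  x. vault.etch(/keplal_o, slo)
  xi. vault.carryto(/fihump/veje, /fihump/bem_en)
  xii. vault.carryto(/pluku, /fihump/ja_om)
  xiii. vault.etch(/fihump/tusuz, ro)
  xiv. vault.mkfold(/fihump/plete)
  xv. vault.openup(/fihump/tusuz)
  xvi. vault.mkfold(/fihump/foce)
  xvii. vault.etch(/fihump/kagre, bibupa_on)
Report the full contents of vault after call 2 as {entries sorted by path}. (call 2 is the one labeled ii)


-> vault.mkfold(p='/fihump')
<- ok
-> vault.etch(p='/fihump/tusuz', c='fosni')
<- created
-> vault.mkfold(p='/fihump/veje')
<- ok
-> vault.strike(p='/racutr/pudros')
<- ToolError: not found
-> vault.strike(p='/to')
<- ok
-> vault.mkfold(p='/stislut')
<- ok
-> vault.etch(p='/stislut/dasesm', c='valo_ut')
<- created
-> vault.strike(p='/stislut/dasesm')
<- ok
-> vault.strike(p='/stislut')
<- ok
-> vault.etch(p='/keplal_o', c='slo')
<- created
-> vault.carryto(s='/fihump/veje', d='/fihump/bem_en')
<- ok
-> vault.carryto(s='/pluku', d='/fihump/ja_om')
<- ok
-> vault.etch(p='/fihump/tusuz', c='ro')
<- overwrote
-> vault.mkfold(p='/fihump/plete')
<- ok
-> vault.openup(p='/fihump/tusuz')
<- ro
-> vault.mkfold(p='/fihump/foce')
<- ok
-> vault.etch(p='/fihump/kagre', c='bibupa_on')
<- created

Answer: {fihump/, fihump/tusuz=fosni, pix_orn=sasa, pluku=kewap, to=snaz}


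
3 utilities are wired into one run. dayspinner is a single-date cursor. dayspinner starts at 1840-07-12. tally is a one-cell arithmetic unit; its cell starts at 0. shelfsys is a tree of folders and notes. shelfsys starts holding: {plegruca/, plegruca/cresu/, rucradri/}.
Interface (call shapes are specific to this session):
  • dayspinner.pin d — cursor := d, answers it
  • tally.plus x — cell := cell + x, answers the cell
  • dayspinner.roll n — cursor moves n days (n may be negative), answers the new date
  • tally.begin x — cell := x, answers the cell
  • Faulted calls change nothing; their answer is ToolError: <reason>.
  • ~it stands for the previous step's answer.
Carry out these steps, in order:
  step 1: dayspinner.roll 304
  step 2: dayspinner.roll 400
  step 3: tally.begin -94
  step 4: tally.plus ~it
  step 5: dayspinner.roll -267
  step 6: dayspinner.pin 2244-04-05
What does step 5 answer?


Answer: 1841-09-22

Derivation:
→ dayspinner.roll(n→304)
← 1841-05-12
→ dayspinner.roll(n→400)
← 1842-06-16
→ tally.begin(x→-94)
← -94
→ tally.plus(x→~it)
← -188
→ dayspinner.roll(n→-267)
← 1841-09-22
→ dayspinner.pin(d→2244-04-05)
← 2244-04-05


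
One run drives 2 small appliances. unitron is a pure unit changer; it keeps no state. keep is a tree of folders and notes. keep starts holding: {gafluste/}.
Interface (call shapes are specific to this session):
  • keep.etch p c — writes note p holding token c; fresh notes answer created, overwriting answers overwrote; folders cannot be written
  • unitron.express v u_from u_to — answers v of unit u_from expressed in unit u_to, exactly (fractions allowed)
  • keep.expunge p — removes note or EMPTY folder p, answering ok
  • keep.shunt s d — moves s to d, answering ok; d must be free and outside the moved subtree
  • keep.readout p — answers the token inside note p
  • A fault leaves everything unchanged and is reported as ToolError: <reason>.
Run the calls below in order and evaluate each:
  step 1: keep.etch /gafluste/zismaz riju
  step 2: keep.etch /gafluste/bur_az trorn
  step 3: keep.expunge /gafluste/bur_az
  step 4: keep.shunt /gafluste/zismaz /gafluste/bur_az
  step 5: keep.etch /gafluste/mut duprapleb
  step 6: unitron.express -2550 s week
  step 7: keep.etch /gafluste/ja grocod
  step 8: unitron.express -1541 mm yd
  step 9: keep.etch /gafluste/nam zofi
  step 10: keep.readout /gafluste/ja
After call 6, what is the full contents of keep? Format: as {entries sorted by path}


Answer: {gafluste/, gafluste/bur_az=riju, gafluste/mut=duprapleb}

Derivation:
Step: keep.etch[p→/gafluste/zismaz; c→riju]
Result: created
Step: keep.etch[p→/gafluste/bur_az; c→trorn]
Result: created
Step: keep.expunge[p→/gafluste/bur_az]
Result: ok
Step: keep.shunt[s→/gafluste/zismaz; d→/gafluste/bur_az]
Result: ok
Step: keep.etch[p→/gafluste/mut; c→duprapleb]
Result: created
Step: unitron.express[v→-2550; u_from→s; u_to→week]
Result: -17/4032
Step: keep.etch[p→/gafluste/ja; c→grocod]
Result: created
Step: unitron.express[v→-1541; u_from→mm; u_to→yd]
Result: -7705/4572
Step: keep.etch[p→/gafluste/nam; c→zofi]
Result: created
Step: keep.readout[p→/gafluste/ja]
Result: grocod
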